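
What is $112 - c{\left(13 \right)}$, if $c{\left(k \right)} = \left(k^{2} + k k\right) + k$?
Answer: $-239$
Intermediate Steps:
$c{\left(k \right)} = k + 2 k^{2}$ ($c{\left(k \right)} = \left(k^{2} + k^{2}\right) + k = 2 k^{2} + k = k + 2 k^{2}$)
$112 - c{\left(13 \right)} = 112 - 13 \left(1 + 2 \cdot 13\right) = 112 - 13 \left(1 + 26\right) = 112 - 13 \cdot 27 = 112 - 351 = -239$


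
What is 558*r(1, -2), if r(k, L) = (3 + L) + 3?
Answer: 2232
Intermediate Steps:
r(k, L) = 6 + L
558*r(1, -2) = 558*(6 - 2) = 558*4 = 2232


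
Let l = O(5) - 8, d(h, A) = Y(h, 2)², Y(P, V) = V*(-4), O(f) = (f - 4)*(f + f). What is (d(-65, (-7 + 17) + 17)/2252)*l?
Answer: 32/563 ≈ 0.056838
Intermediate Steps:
O(f) = 2*f*(-4 + f) (O(f) = (-4 + f)*(2*f) = 2*f*(-4 + f))
Y(P, V) = -4*V
d(h, A) = 64 (d(h, A) = (-4*2)² = (-8)² = 64)
l = 2 (l = 2*5*(-4 + 5) - 8 = 2*5*1 - 8 = 10 - 8 = 2)
(d(-65, (-7 + 17) + 17)/2252)*l = (64/2252)*2 = (64*(1/2252))*2 = (16/563)*2 = 32/563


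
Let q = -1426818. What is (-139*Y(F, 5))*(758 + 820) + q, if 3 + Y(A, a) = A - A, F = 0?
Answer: -768792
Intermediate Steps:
Y(A, a) = -3 (Y(A, a) = -3 + (A - A) = -3 + 0 = -3)
(-139*Y(F, 5))*(758 + 820) + q = (-139*(-3))*(758 + 820) - 1426818 = 417*1578 - 1426818 = 658026 - 1426818 = -768792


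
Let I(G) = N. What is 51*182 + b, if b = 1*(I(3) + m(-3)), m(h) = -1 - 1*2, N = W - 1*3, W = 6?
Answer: 9282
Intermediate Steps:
N = 3 (N = 6 - 1*3 = 6 - 3 = 3)
m(h) = -3 (m(h) = -1 - 2 = -3)
I(G) = 3
b = 0 (b = 1*(3 - 3) = 1*0 = 0)
51*182 + b = 51*182 + 0 = 9282 + 0 = 9282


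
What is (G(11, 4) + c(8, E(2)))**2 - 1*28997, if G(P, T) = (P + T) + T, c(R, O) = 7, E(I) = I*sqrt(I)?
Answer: -28321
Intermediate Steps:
E(I) = I**(3/2)
G(P, T) = P + 2*T
(G(11, 4) + c(8, E(2)))**2 - 1*28997 = ((11 + 2*4) + 7)**2 - 1*28997 = ((11 + 8) + 7)**2 - 28997 = (19 + 7)**2 - 28997 = 26**2 - 28997 = 676 - 28997 = -28321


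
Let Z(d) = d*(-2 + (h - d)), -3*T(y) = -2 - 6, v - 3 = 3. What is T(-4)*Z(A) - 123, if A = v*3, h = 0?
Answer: -1083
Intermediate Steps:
v = 6 (v = 3 + 3 = 6)
T(y) = 8/3 (T(y) = -(-2 - 6)/3 = -⅓*(-8) = 8/3)
A = 18 (A = 6*3 = 18)
Z(d) = d*(-2 - d) (Z(d) = d*(-2 + (0 - d)) = d*(-2 - d))
T(-4)*Z(A) - 123 = 8*(-1*18*(2 + 18))/3 - 123 = 8*(-1*18*20)/3 - 123 = (8/3)*(-360) - 123 = -960 - 123 = -1083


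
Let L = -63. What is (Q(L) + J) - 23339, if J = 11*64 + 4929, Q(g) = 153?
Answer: -17553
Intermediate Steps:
J = 5633 (J = 704 + 4929 = 5633)
(Q(L) + J) - 23339 = (153 + 5633) - 23339 = 5786 - 23339 = -17553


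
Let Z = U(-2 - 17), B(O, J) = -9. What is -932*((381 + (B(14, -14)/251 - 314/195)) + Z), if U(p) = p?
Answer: -16438169572/48945 ≈ -3.3585e+5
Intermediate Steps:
Z = -19 (Z = -2 - 17 = -19)
-932*((381 + (B(14, -14)/251 - 314/195)) + Z) = -932*((381 + (-9/251 - 314/195)) - 19) = -932*((381 - 80569/48945) - 19) = -932*(18567476/48945 - 19) = -932*17637521/48945 = -16438169572/48945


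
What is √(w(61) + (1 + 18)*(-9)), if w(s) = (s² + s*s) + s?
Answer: 2*√1833 ≈ 85.627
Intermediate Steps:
w(s) = s + 2*s² (w(s) = (s² + s²) + s = 2*s² + s = s + 2*s²)
√(w(61) + (1 + 18)*(-9)) = √(61*(1 + 2*61) + (1 + 18)*(-9)) = √(61*(1 + 122) + 19*(-9)) = √(61*123 - 171) = √(7503 - 171) = √7332 = 2*√1833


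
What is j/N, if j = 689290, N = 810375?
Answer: 137858/162075 ≈ 0.85058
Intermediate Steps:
j/N = 689290/810375 = 689290*(1/810375) = 137858/162075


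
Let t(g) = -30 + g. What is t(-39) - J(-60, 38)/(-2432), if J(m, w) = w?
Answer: -4415/64 ≈ -68.984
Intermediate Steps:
t(-39) - J(-60, 38)/(-2432) = (-30 - 39) - 38/(-2432) = -69 - 38*(-1)/2432 = -69 - 1*(-1/64) = -69 + 1/64 = -4415/64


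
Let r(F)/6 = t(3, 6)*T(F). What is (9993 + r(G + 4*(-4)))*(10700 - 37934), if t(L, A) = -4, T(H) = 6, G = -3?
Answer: -268227666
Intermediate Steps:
r(F) = -144 (r(F) = 6*(-4*6) = 6*(-24) = -144)
(9993 + r(G + 4*(-4)))*(10700 - 37934) = (9993 - 144)*(10700 - 37934) = 9849*(-27234) = -268227666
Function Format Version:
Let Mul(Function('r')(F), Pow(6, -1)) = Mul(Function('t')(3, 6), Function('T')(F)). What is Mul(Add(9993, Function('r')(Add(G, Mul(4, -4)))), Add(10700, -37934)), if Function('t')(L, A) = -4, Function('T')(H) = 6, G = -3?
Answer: -268227666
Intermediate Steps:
Function('r')(F) = -144 (Function('r')(F) = Mul(6, Mul(-4, 6)) = Mul(6, -24) = -144)
Mul(Add(9993, Function('r')(Add(G, Mul(4, -4)))), Add(10700, -37934)) = Mul(Add(9993, -144), Add(10700, -37934)) = Mul(9849, -27234) = -268227666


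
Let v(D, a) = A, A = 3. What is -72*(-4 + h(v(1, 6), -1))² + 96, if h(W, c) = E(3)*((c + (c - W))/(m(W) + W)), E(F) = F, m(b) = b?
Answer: -2946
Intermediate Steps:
v(D, a) = 3
h(W, c) = 3*(-W + 2*c)/(2*W) (h(W, c) = 3*((c + (c - W))/(W + W)) = 3*((-W + 2*c)/((2*W))) = 3*((-W + 2*c)*(1/(2*W))) = 3*((-W + 2*c)/(2*W)) = 3*(-W + 2*c)/(2*W))
-72*(-4 + h(v(1, 6), -1))² + 96 = -72*(-4 + (-3/2 + 3*(-1)/3))² + 96 = -72*(-4 + (-3/2 + 3*(-1)*(⅓)))² + 96 = -72*(-4 + (-3/2 - 1))² + 96 = -72*(-4 - 5/2)² + 96 = -72*(-13/2)² + 96 = -72*169/4 + 96 = -3042 + 96 = -2946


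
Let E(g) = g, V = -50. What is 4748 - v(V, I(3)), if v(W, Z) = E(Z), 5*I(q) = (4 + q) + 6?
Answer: 23727/5 ≈ 4745.4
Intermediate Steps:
I(q) = 2 + q/5 (I(q) = ((4 + q) + 6)/5 = (10 + q)/5 = 2 + q/5)
v(W, Z) = Z
4748 - v(V, I(3)) = 4748 - (2 + (⅕)*3) = 4748 - (2 + ⅗) = 4748 - 1*13/5 = 4748 - 13/5 = 23727/5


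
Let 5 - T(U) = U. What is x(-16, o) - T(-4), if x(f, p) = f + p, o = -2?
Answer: -27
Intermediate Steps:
T(U) = 5 - U
x(-16, o) - T(-4) = (-16 - 2) - (5 - 1*(-4)) = -18 - (5 + 4) = -18 - 1*9 = -18 - 9 = -27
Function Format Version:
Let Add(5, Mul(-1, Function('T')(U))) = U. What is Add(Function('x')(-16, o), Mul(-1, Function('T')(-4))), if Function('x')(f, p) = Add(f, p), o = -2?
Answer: -27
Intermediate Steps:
Function('T')(U) = Add(5, Mul(-1, U))
Add(Function('x')(-16, o), Mul(-1, Function('T')(-4))) = Add(Add(-16, -2), Mul(-1, Add(5, Mul(-1, -4)))) = Add(-18, Mul(-1, Add(5, 4))) = Add(-18, Mul(-1, 9)) = Add(-18, -9) = -27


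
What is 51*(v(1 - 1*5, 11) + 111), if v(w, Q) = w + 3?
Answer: 5610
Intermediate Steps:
v(w, Q) = 3 + w
51*(v(1 - 1*5, 11) + 111) = 51*((3 + (1 - 1*5)) + 111) = 51*((3 + (1 - 5)) + 111) = 51*((3 - 4) + 111) = 51*(-1 + 111) = 51*110 = 5610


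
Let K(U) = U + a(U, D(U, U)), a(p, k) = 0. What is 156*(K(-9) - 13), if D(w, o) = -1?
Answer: -3432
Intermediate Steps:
K(U) = U (K(U) = U + 0 = U)
156*(K(-9) - 13) = 156*(-9 - 13) = 156*(-22) = -3432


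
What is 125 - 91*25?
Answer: -2150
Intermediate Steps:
125 - 91*25 = 125 - 2275 = -2150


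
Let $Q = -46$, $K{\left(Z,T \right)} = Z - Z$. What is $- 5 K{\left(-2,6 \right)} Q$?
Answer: $0$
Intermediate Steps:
$K{\left(Z,T \right)} = 0$
$- 5 K{\left(-2,6 \right)} Q = \left(-5\right) 0 \left(-46\right) = 0 \left(-46\right) = 0$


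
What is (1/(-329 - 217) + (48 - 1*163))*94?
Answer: -2951177/273 ≈ -10810.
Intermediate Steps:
(1/(-329 - 217) + (48 - 1*163))*94 = (1/(-546) + (48 - 163))*94 = (-1/546 - 115)*94 = -62791/546*94 = -2951177/273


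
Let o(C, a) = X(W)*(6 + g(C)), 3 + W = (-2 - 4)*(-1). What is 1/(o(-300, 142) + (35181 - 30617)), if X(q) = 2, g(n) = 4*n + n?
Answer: 1/1576 ≈ 0.00063452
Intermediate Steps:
g(n) = 5*n
W = 3 (W = -3 + (-2 - 4)*(-1) = -3 - 6*(-1) = -3 + 6 = 3)
o(C, a) = 12 + 10*C (o(C, a) = 2*(6 + 5*C) = 12 + 10*C)
1/(o(-300, 142) + (35181 - 30617)) = 1/((12 + 10*(-300)) + (35181 - 30617)) = 1/((12 - 3000) + 4564) = 1/(-2988 + 4564) = 1/1576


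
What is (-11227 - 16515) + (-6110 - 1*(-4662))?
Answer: -29190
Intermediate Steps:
(-11227 - 16515) + (-6110 - 1*(-4662)) = -27742 + (-6110 + 4662) = -27742 - 1448 = -29190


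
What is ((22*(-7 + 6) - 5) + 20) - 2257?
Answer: -2264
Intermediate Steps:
((22*(-7 + 6) - 5) + 20) - 2257 = ((22*(-1) - 5) + 20) - 2257 = ((-22 - 5) + 20) - 2257 = (-27 + 20) - 2257 = -7 - 2257 = -2264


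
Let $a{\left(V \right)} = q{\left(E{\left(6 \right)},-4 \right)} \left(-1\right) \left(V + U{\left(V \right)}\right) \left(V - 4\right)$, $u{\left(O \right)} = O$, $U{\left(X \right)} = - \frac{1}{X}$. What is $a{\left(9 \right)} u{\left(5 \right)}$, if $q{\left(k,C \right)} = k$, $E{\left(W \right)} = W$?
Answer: $- \frac{4000}{3} \approx -1333.3$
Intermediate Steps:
$a{\left(V \right)} = - 6 \left(-4 + V\right) \left(V - \frac{1}{V}\right)$ ($a{\left(V \right)} = 6 \left(-1\right) \left(V - \frac{1}{V}\right) \left(V - 4\right) = - 6 \left(V - \frac{1}{V}\right) \left(-4 + V\right) = - 6 \left(-4 + V\right) \left(V - \frac{1}{V}\right)$)
$a{\left(9 \right)} u{\left(5 \right)} = \left(6 - \frac{24}{9} - 6 \cdot 9^{2} + 24 \cdot 9\right) 5 = \left(6 - \frac{8}{3} - 486 + 216\right) 5 = \left(- \frac{800}{3}\right) 5 = - \frac{4000}{3}$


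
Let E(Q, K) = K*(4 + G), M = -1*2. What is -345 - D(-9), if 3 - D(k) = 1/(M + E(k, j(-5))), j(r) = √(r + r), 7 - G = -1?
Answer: -251257/722 - 3*I*√10/361 ≈ -348.0 - 0.026279*I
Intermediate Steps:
G = 8 (G = 7 - 1*(-1) = 7 + 1 = 8)
j(r) = √2*√r (j(r) = √(2*r) = √2*√r)
M = -2
E(Q, K) = 12*K (E(Q, K) = K*(4 + 8) = K*12 = 12*K)
D(k) = 3 - 1/(-2 + 12*I*√10) (D(k) = 3 - 1/(-2 + 12*(√2*√(-5))) = 3 - 1/(-2 + 12*(√2*(I*√5))) = 3 - 1/(-2 + 12*(I*√10)) = 3 - 1/(-2 + 12*I*√10))
-345 - D(-9) = -345 - (2167/722 + 3*I*√10/361) = -345 + (-2167/722 - 3*I*√10/361) = -251257/722 - 3*I*√10/361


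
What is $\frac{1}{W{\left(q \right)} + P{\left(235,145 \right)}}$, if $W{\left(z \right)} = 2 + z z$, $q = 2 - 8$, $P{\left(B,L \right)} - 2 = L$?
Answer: $\frac{1}{185} \approx 0.0054054$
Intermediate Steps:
$P{\left(B,L \right)} = 2 + L$
$q = -6$ ($q = 2 - 8 = -6$)
$W{\left(z \right)} = 2 + z^{2}$
$\frac{1}{W{\left(q \right)} + P{\left(235,145 \right)}} = \frac{1}{\left(2 + \left(-6\right)^{2}\right) + \left(2 + 145\right)} = \frac{1}{\left(2 + 36\right) + 147} = \frac{1}{38 + 147} = \frac{1}{185}$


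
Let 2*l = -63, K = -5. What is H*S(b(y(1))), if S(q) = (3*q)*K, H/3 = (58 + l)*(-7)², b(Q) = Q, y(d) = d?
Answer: -116865/2 ≈ -58433.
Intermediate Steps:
l = -63/2 (l = (½)*(-63) = -63/2 ≈ -31.500)
H = 7791/2 (H = 3*((58 - 63/2)*(-7)²) = 3*((53/2)*49) = 3*(2597/2) = 7791/2 ≈ 3895.5)
S(q) = -15*q (S(q) = (3*q)*(-5) = -15*q)
H*S(b(y(1))) = 7791*(-15*1)/2 = (7791/2)*(-15) = -116865/2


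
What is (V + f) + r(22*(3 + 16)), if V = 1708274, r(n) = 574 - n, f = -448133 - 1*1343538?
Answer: -83241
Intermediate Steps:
f = -1791671 (f = -448133 - 1343538 = -1791671)
(V + f) + r(22*(3 + 16)) = (1708274 - 1791671) + (574 - 22*(3 + 16)) = -83397 + (574 - 22*19) = -83397 + (574 - 1*418) = -83397 + (574 - 418) = -83397 + 156 = -83241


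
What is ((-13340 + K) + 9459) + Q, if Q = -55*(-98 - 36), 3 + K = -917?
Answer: 2569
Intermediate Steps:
K = -920 (K = -3 - 917 = -920)
Q = 7370 (Q = -55*(-134) = 7370)
((-13340 + K) + 9459) + Q = ((-13340 - 920) + 9459) + 7370 = (-14260 + 9459) + 7370 = -4801 + 7370 = 2569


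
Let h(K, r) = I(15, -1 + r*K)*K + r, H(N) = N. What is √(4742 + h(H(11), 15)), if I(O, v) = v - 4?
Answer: 7*√133 ≈ 80.728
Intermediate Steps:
I(O, v) = -4 + v
h(K, r) = r + K*(-5 + K*r) (h(K, r) = (-4 + (-1 + r*K))*K + r = (-4 + (-1 + K*r))*K + r = (-5 + K*r)*K + r = K*(-5 + K*r) + r = r + K*(-5 + K*r))
√(4742 + h(H(11), 15)) = √(4742 + (15 + 11*(-5 + 11*15))) = √(4742 + (15 + 11*(-5 + 165))) = √(4742 + (15 + 11*160)) = √(4742 + (15 + 1760)) = √(4742 + 1775) = √6517 = 7*√133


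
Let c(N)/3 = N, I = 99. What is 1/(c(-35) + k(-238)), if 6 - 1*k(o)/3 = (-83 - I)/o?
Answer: -17/1518 ≈ -0.011199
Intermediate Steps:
c(N) = 3*N
k(o) = 18 + 546/o (k(o) = 18 - 3*(-83 - 1*99)/o = 18 - 3*(-83 - 99)/o = 18 - (-546)/o = 18 + 546/o)
1/(c(-35) + k(-238)) = 1/(3*(-35) + (18 + 546/(-238))) = 1/(-105 + (18 + 546*(-1/238))) = 1/(-105 + (18 - 39/17)) = 1/(-105 + 267/17) = 1/(-1518/17) = -17/1518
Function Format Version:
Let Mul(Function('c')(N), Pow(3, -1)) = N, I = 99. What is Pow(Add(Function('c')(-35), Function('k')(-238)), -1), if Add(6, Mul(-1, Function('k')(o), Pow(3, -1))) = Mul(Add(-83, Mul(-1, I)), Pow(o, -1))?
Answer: Rational(-17, 1518) ≈ -0.011199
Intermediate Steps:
Function('c')(N) = Mul(3, N)
Function('k')(o) = Add(18, Mul(546, Pow(o, -1))) (Function('k')(o) = Add(18, Mul(-3, Mul(Add(-83, Mul(-1, 99)), Pow(o, -1)))) = Add(18, Mul(-3, Mul(Add(-83, -99), Pow(o, -1)))) = Add(18, Mul(-3, Mul(-182, Pow(o, -1)))) = Add(18, Mul(546, Pow(o, -1))))
Pow(Add(Function('c')(-35), Function('k')(-238)), -1) = Pow(Add(Mul(3, -35), Add(18, Mul(546, Pow(-238, -1)))), -1) = Pow(Add(-105, Add(18, Mul(546, Rational(-1, 238)))), -1) = Pow(Add(-105, Add(18, Rational(-39, 17))), -1) = Pow(Add(-105, Rational(267, 17)), -1) = Pow(Rational(-1518, 17), -1) = Rational(-17, 1518)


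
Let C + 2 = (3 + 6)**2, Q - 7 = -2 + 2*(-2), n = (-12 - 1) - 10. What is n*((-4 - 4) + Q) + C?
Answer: 240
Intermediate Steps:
n = -23 (n = -13 - 10 = -23)
Q = 1 (Q = 7 + (-2 + 2*(-2)) = 7 + (-2 - 4) = 7 - 6 = 1)
C = 79 (C = -2 + (3 + 6)**2 = -2 + 9**2 = -2 + 81 = 79)
n*((-4 - 4) + Q) + C = -23*((-4 - 4) + 1) + 79 = -23*(-8 + 1) + 79 = -23*(-7) + 79 = 161 + 79 = 240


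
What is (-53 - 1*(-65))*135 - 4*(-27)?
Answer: 1728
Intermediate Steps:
(-53 - 1*(-65))*135 - 4*(-27) = (-53 + 65)*135 + 108 = 12*135 + 108 = 1620 + 108 = 1728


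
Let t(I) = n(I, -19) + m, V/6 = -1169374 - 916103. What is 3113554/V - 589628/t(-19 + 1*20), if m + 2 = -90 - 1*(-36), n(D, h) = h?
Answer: 1229616713131/156410775 ≈ 7861.5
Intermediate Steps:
m = -56 (m = -2 + (-90 - 1*(-36)) = -2 + (-90 + 36) = -2 - 54 = -56)
V = -12512862 (V = 6*(-1169374 - 916103) = 6*(-2085477) = -12512862)
t(I) = -75 (t(I) = -19 - 56 = -75)
3113554/V - 589628/t(-19 + 1*20) = 3113554/(-12512862) - 589628/(-75) = 3113554*(-1/12512862) - 589628*(-1/75) = -1556777/6256431 + 589628/75 = 1229616713131/156410775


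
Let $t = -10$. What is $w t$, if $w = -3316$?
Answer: $33160$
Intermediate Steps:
$w t = \left(-3316\right) \left(-10\right) = 33160$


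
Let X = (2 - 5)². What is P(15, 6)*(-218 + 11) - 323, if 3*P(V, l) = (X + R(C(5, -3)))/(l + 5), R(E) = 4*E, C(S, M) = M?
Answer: -3346/11 ≈ -304.18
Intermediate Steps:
X = 9 (X = (-3)² = 9)
P(V, l) = -1/(5 + l) (P(V, l) = ((9 + 4*(-3))/(l + 5))/3 = ((9 - 12)/(5 + l))/3 = (-3/(5 + l))/3 = -1/(5 + l))
P(15, 6)*(-218 + 11) - 323 = (-1/(5 + 6))*(-218 + 11) - 323 = -1/11*(-207) - 323 = 207/11 - 323 = -3346/11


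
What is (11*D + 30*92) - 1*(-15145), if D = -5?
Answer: 17850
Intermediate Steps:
(11*D + 30*92) - 1*(-15145) = (11*(-5) + 30*92) - 1*(-15145) = (-55 + 2760) + 15145 = 2705 + 15145 = 17850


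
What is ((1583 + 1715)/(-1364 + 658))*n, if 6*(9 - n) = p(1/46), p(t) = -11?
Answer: -107185/2118 ≈ -50.607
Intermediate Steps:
n = 65/6 (n = 9 - ⅙*(-11) = 9 + 11/6 = 65/6 ≈ 10.833)
((1583 + 1715)/(-1364 + 658))*n = ((1583 + 1715)/(-1364 + 658))*(65/6) = (3298/(-706))*(65/6) = (3298*(-1/706))*(65/6) = -1649/353*65/6 = -107185/2118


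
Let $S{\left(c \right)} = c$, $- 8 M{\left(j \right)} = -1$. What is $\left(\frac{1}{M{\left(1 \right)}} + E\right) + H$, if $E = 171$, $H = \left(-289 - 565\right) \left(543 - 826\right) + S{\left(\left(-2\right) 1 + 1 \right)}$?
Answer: $241860$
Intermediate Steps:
$M{\left(j \right)} = \frac{1}{8}$ ($M{\left(j \right)} = \left(- \frac{1}{8}\right) \left(-1\right) = \frac{1}{8}$)
$H = 241681$ ($H = \left(-289 - 565\right) \left(543 - 826\right) + \left(\left(-2\right) 1 + 1\right) = \left(-854\right) \left(-283\right) + \left(-2 + 1\right) = 241682 - 1 = 241681$)
$\left(\frac{1}{M{\left(1 \right)}} + E\right) + H = \left(\frac{1}{\frac{1}{8}} + 171\right) + 241681 = \left(8 + 171\right) + 241681 = 179 + 241681 = 241860$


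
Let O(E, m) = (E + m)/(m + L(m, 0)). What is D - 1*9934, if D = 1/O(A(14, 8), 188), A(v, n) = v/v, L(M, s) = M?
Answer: -1877150/189 ≈ -9932.0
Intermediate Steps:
A(v, n) = 1
O(E, m) = (E + m)/(2*m) (O(E, m) = (E + m)/(m + m) = (E + m)/((2*m)) = (E + m)*(1/(2*m)) = (E + m)/(2*m))
D = 376/189 (D = 1/((½)*(1 + 188)/188) = 1/((½)*(1/188)*189) = 1/(189/376) = 376/189 ≈ 1.9894)
D - 1*9934 = 376/189 - 1*9934 = 376/189 - 9934 = -1877150/189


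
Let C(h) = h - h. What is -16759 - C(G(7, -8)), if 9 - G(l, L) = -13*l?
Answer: -16759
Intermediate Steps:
G(l, L) = 9 + 13*l (G(l, L) = 9 - (-13)*l = 9 + 13*l)
C(h) = 0
-16759 - C(G(7, -8)) = -16759 - 1*0 = -16759 + 0 = -16759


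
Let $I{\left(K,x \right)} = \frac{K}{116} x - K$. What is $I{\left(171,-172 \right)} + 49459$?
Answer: $\frac{1421999}{29} \approx 49034.0$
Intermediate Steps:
$I{\left(K,x \right)} = - K + \frac{K x}{116}$ ($I{\left(K,x \right)} = K \frac{1}{116} x - K = \frac{K}{116} x - K = \frac{K x}{116} - K = - K + \frac{K x}{116}$)
$I{\left(171,-172 \right)} + 49459 = \frac{1}{116} \cdot 171 \left(-116 - 172\right) + 49459 = \frac{1}{116} \cdot 171 \left(-288\right) + 49459 = - \frac{12312}{29} + 49459 = \frac{1421999}{29}$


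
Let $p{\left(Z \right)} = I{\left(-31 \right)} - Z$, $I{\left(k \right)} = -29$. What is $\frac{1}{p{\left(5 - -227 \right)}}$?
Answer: $- \frac{1}{261} \approx -0.0038314$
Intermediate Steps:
$p{\left(Z \right)} = -29 - Z$
$\frac{1}{p{\left(5 - -227 \right)}} = \frac{1}{-29 - \left(5 - -227\right)} = \frac{1}{-29 - \left(5 + 227\right)} = \frac{1}{-29 - 232} = \frac{1}{-261} = - \frac{1}{261}$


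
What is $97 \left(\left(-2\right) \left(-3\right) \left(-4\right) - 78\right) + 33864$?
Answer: $23970$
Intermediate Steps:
$97 \left(\left(-2\right) \left(-3\right) \left(-4\right) - 78\right) + 33864 = 97 \left(6 \left(-4\right) - 78\right) + 33864 = 97 \left(-24 - 78\right) + 33864 = 97 \left(-102\right) + 33864 = -9894 + 33864 = 23970$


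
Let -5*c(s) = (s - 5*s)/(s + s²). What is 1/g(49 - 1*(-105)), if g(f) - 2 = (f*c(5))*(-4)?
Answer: -15/1202 ≈ -0.012479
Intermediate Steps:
c(s) = 4*s/(5*(s + s²)) (c(s) = -(s - 5*s)/(5*(s + s²)) = -(-4*s)/(5*(s + s²)) = -(-4)*s/(5*(s + s²)) = 4*s/(5*(s + s²)))
g(f) = 2 - 8*f/15 (g(f) = 2 + (f*(4/(5*(1 + 5))))*(-4) = 2 + (f*((⅘)/6))*(-4) = 2 + (f*((⅘)*(⅙)))*(-4) = 2 + (f*(2/15))*(-4) = 2 + (2*f/15)*(-4) = 2 - 8*f/15)
1/g(49 - 1*(-105)) = 1/(2 - 8*(49 - 1*(-105))/15) = 1/(2 - 8*(49 + 105)/15) = 1/(2 - 8/15*154) = 1/(2 - 1232/15) = 1/(-1202/15) = -15/1202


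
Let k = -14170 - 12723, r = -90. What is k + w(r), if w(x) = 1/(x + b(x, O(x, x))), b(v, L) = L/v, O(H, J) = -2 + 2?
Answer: -2420371/90 ≈ -26893.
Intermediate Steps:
O(H, J) = 0
w(x) = 1/x (w(x) = 1/(x + 0/x) = 1/(x + 0) = 1/x)
k = -26893
k + w(r) = -26893 + 1/(-90) = -26893 - 1/90 = -2420371/90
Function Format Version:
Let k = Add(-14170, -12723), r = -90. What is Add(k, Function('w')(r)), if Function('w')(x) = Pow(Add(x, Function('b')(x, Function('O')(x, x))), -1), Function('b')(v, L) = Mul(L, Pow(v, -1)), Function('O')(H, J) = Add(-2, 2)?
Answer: Rational(-2420371, 90) ≈ -26893.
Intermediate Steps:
Function('O')(H, J) = 0
Function('w')(x) = Pow(x, -1) (Function('w')(x) = Pow(Add(x, Mul(0, Pow(x, -1))), -1) = Pow(Add(x, 0), -1) = Pow(x, -1))
k = -26893
Add(k, Function('w')(r)) = Add(-26893, Pow(-90, -1)) = Add(-26893, Rational(-1, 90)) = Rational(-2420371, 90)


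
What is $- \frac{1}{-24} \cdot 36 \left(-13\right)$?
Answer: $- \frac{39}{2} \approx -19.5$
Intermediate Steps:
$- \frac{1}{-24} \cdot 36 \left(-13\right) = \left(-1\right) \left(- \frac{1}{24}\right) 36 \left(-13\right) = \frac{1}{24} \cdot 36 \left(-13\right) = \frac{3}{2} \left(-13\right) = - \frac{39}{2}$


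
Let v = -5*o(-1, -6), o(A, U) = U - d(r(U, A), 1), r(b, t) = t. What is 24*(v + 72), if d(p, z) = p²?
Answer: 2568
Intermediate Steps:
o(A, U) = U - A²
v = 35 (v = -5*(-6 - 1*(-1)²) = -5*(-6 - 1*1) = -5*(-6 - 1) = -5*(-7) = 35)
24*(v + 72) = 24*(35 + 72) = 24*107 = 2568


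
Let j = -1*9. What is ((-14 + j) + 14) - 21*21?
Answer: -450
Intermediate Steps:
j = -9
((-14 + j) + 14) - 21*21 = ((-14 - 9) + 14) - 21*21 = (-23 + 14) - 441 = -9 - 441 = -450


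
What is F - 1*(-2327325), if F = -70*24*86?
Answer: 2182845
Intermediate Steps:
F = -144480 (F = -1680*86 = -144480)
F - 1*(-2327325) = -144480 - 1*(-2327325) = -144480 + 2327325 = 2182845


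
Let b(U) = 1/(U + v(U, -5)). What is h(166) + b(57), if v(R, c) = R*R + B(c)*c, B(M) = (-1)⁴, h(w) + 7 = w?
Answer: 524860/3301 ≈ 159.00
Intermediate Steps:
h(w) = -7 + w
B(M) = 1
v(R, c) = c + R² (v(R, c) = R*R + 1*c = R² + c = c + R²)
b(U) = 1/(-5 + U + U²) (b(U) = 1/(U + (-5 + U²)) = 1/(-5 + U + U²))
h(166) + b(57) = (-7 + 166) + 1/(-5 + 57 + 57²) = 159 + 1/(-5 + 57 + 3249) = 159 + 1/3301 = 524860/3301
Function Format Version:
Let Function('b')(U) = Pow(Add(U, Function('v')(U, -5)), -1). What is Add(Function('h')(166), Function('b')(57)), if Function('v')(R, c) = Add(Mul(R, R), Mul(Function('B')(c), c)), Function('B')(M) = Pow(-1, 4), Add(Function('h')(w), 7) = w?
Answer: Rational(524860, 3301) ≈ 159.00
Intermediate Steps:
Function('h')(w) = Add(-7, w)
Function('B')(M) = 1
Function('v')(R, c) = Add(c, Pow(R, 2)) (Function('v')(R, c) = Add(Mul(R, R), Mul(1, c)) = Add(Pow(R, 2), c) = Add(c, Pow(R, 2)))
Function('b')(U) = Pow(Add(-5, U, Pow(U, 2)), -1) (Function('b')(U) = Pow(Add(U, Add(-5, Pow(U, 2))), -1) = Pow(Add(-5, U, Pow(U, 2)), -1))
Add(Function('h')(166), Function('b')(57)) = Add(Add(-7, 166), Pow(Add(-5, 57, Pow(57, 2)), -1)) = Add(159, Pow(Add(-5, 57, 3249), -1)) = Add(159, Pow(3301, -1)) = Add(159, Rational(1, 3301)) = Rational(524860, 3301)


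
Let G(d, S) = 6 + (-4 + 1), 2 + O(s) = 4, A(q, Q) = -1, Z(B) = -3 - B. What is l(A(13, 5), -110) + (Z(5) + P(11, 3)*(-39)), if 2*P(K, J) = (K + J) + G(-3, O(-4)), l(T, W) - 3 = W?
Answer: -893/2 ≈ -446.50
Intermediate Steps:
l(T, W) = 3 + W
O(s) = 2 (O(s) = -2 + 4 = 2)
G(d, S) = 3 (G(d, S) = 6 - 3 = 3)
P(K, J) = 3/2 + J/2 + K/2 (P(K, J) = ((K + J) + 3)/2 = ((J + K) + 3)/2 = (3 + J + K)/2 = 3/2 + J/2 + K/2)
l(A(13, 5), -110) + (Z(5) + P(11, 3)*(-39)) = (3 - 110) + ((-3 - 1*5) + (3/2 + (1/2)*3 + (1/2)*11)*(-39)) = -107 + ((-3 - 5) + (3/2 + 3/2 + 11/2)*(-39)) = -107 + (-8 + (17/2)*(-39)) = -107 + (-8 - 663/2) = -107 - 679/2 = -893/2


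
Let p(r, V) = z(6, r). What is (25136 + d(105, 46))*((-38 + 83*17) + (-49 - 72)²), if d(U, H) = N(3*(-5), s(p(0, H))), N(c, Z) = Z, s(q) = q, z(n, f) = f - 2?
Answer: 402495876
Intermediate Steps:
z(n, f) = -2 + f
p(r, V) = -2 + r
d(U, H) = -2 (d(U, H) = -2 + 0 = -2)
(25136 + d(105, 46))*((-38 + 83*17) + (-49 - 72)²) = (25136 - 2)*((-38 + 83*17) + (-49 - 72)²) = 25134*((-38 + 1411) + (-121)²) = 25134*(1373 + 14641) = 25134*16014 = 402495876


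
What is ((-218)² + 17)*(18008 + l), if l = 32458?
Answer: 2399204106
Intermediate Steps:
((-218)² + 17)*(18008 + l) = ((-218)² + 17)*(18008 + 32458) = (47524 + 17)*50466 = 47541*50466 = 2399204106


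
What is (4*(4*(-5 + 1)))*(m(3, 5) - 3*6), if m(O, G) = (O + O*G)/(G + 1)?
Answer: 960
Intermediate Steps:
m(O, G) = (O + G*O)/(1 + G)
(4*(4*(-5 + 1)))*(m(3, 5) - 3*6) = (4*(4*(-5 + 1)))*(3 - 3*6) = (4*(4*(-4)))*(3 - 18) = (4*(-16))*(-15) = -64*(-15) = 960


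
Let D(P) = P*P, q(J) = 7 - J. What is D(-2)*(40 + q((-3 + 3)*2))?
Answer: 188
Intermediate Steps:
D(P) = P²
D(-2)*(40 + q((-3 + 3)*2)) = (-2)²*(40 + (7 - (-3 + 3)*2)) = 4*(40 + (7 - 0*2)) = 4*(40 + (7 - 1*0)) = 4*(40 + (7 + 0)) = 4*(40 + 7) = 4*47 = 188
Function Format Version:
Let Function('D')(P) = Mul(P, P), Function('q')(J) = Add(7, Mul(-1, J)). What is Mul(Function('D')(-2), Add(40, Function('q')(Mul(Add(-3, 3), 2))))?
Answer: 188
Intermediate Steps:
Function('D')(P) = Pow(P, 2)
Mul(Function('D')(-2), Add(40, Function('q')(Mul(Add(-3, 3), 2)))) = Mul(Pow(-2, 2), Add(40, Add(7, Mul(-1, Mul(Add(-3, 3), 2))))) = Mul(4, Add(40, Add(7, Mul(-1, Mul(0, 2))))) = Mul(4, Add(40, Add(7, Mul(-1, 0)))) = Mul(4, Add(40, Add(7, 0))) = Mul(4, Add(40, 7)) = Mul(4, 47) = 188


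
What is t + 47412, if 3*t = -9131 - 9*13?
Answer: 132988/3 ≈ 44329.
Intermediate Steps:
t = -9248/3 (t = (-9131 - 9*13)/3 = (-9131 - 1*117)/3 = (-9131 - 117)/3 = (⅓)*(-9248) = -9248/3 ≈ -3082.7)
t + 47412 = -9248/3 + 47412 = 132988/3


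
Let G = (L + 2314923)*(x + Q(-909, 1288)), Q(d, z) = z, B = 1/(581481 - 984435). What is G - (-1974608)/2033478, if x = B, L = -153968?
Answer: 380106489703647536837/136566349002 ≈ 2.7833e+9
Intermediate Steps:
B = -1/402954 (B = 1/(-402954) = -1/402954 ≈ -2.4817e-6)
x = -1/402954 ≈ -2.4817e-6
G = 1121545911697205/402954 (G = (-153968 + 2314923)*(-1/402954 + 1288) = 2160955*(519004751/402954) = 1121545911697205/402954 ≈ 2.7833e+9)
G - (-1974608)/2033478 = 1121545911697205/402954 - (-1974608)/2033478 = 1121545911697205/402954 - 1*(-987304/1016739) = 1121545911697205/402954 + 987304/1016739 = 380106489703647536837/136566349002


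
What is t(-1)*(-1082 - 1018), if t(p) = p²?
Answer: -2100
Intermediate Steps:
t(-1)*(-1082 - 1018) = (-1)²*(-1082 - 1018) = 1*(-2100) = -2100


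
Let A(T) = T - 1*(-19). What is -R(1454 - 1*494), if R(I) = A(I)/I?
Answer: -979/960 ≈ -1.0198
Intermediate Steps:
A(T) = 19 + T (A(T) = T + 19 = 19 + T)
R(I) = (19 + I)/I
-R(1454 - 1*494) = -(19 + (1454 - 1*494))/(1454 - 1*494) = -(19 + (1454 - 494))/(1454 - 494) = -(19 + 960)/960 = -979/960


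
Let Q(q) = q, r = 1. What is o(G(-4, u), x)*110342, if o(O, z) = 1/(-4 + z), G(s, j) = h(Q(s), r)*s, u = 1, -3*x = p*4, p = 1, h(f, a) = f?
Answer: -165513/8 ≈ -20689.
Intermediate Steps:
x = -4/3 ≈ -1.3333
G(s, j) = s² (G(s, j) = s*s = s²)
o(G(-4, u), x)*110342 = 110342/(-4 - 4/3) = 110342/(-16/3) = -3/16*110342 = -165513/8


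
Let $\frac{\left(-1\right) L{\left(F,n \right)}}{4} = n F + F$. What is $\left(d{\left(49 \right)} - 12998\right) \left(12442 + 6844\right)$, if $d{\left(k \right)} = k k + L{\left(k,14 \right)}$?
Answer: $-261074582$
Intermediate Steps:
$L{\left(F,n \right)} = - 4 F - 4 F n$ ($L{\left(F,n \right)} = - 4 \left(n F + F\right) = - 4 \left(F n + F\right) = - 4 \left(F + F n\right) = - 4 F - 4 F n$)
$d{\left(k \right)} = k^{2} - 60 k$ ($d{\left(k \right)} = k k - 4 k \left(1 + 14\right) = k^{2} - 4 k 15 = k^{2} - 60 k$)
$\left(d{\left(49 \right)} - 12998\right) \left(12442 + 6844\right) = \left(49 \left(-60 + 49\right) - 12998\right) \left(12442 + 6844\right) = \left(49 \left(-11\right) - 12998\right) 19286 = \left(-539 - 12998\right) 19286 = \left(-13537\right) 19286 = -261074582$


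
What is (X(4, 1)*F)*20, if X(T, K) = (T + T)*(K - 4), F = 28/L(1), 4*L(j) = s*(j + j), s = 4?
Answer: -6720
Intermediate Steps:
L(j) = 2*j (L(j) = (4*(j + j))/4 = (4*(2*j))/4 = (8*j)/4 = 2*j)
F = 14 (F = 28/((2*1)) = 28/2 = 28*(½) = 14)
X(T, K) = 2*T*(-4 + K) (X(T, K) = (2*T)*(-4 + K) = 2*T*(-4 + K))
(X(4, 1)*F)*20 = ((2*4*(-4 + 1))*14)*20 = ((2*4*(-3))*14)*20 = -24*14*20 = -336*20 = -6720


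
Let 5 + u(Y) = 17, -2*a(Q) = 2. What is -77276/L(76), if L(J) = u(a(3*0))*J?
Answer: -19319/228 ≈ -84.732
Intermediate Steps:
a(Q) = -1 (a(Q) = -½*2 = -1)
u(Y) = 12 (u(Y) = -5 + 17 = 12)
L(J) = 12*J
-77276/L(76) = -77276/(12*76) = -77276/912 = -77276*1/912 = -19319/228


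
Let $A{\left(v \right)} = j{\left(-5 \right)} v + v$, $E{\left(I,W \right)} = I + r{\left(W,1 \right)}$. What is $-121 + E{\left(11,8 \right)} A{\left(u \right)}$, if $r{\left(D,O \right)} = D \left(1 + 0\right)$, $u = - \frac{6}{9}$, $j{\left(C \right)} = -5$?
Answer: $- \frac{211}{3} \approx -70.333$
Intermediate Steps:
$u = - \frac{2}{3}$ ($u = \left(-6\right) \frac{1}{9} = - \frac{2}{3} \approx -0.66667$)
$r{\left(D,O \right)} = D$ ($r{\left(D,O \right)} = D 1 = D$)
$E{\left(I,W \right)} = I + W$
$A{\left(v \right)} = - 4 v$ ($A{\left(v \right)} = - 5 v + v = - 4 v$)
$-121 + E{\left(11,8 \right)} A{\left(u \right)} = -121 + \left(11 + 8\right) \left(\left(-4\right) \left(- \frac{2}{3}\right)\right) = -121 + 19 \cdot \frac{8}{3} = -121 + \frac{152}{3} = - \frac{211}{3}$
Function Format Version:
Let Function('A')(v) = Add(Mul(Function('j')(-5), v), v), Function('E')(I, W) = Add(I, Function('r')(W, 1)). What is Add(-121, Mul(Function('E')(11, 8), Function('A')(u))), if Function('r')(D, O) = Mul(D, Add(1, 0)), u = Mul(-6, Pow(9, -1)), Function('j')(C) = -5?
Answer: Rational(-211, 3) ≈ -70.333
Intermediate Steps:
u = Rational(-2, 3) (u = Mul(-6, Rational(1, 9)) = Rational(-2, 3) ≈ -0.66667)
Function('r')(D, O) = D (Function('r')(D, O) = Mul(D, 1) = D)
Function('E')(I, W) = Add(I, W)
Function('A')(v) = Mul(-4, v) (Function('A')(v) = Add(Mul(-5, v), v) = Mul(-4, v))
Add(-121, Mul(Function('E')(11, 8), Function('A')(u))) = Add(-121, Mul(Add(11, 8), Mul(-4, Rational(-2, 3)))) = Add(-121, Mul(19, Rational(8, 3))) = Add(-121, Rational(152, 3)) = Rational(-211, 3)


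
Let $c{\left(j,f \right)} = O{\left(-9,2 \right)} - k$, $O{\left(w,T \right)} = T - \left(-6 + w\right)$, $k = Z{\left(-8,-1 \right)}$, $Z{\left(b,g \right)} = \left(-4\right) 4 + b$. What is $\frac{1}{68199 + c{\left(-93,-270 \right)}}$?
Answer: $\frac{1}{68240} \approx 1.4654 \cdot 10^{-5}$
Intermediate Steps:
$Z{\left(b,g \right)} = -16 + b$
$k = -24$ ($k = -16 - 8 = -24$)
$O{\left(w,T \right)} = 6 + T - w$
$c{\left(j,f \right)} = 41$ ($c{\left(j,f \right)} = \left(6 + 2 - -9\right) - -24 = \left(6 + 2 + 9\right) + 24 = 17 + 24 = 41$)
$\frac{1}{68199 + c{\left(-93,-270 \right)}} = \frac{1}{68199 + 41} = \frac{1}{68240}$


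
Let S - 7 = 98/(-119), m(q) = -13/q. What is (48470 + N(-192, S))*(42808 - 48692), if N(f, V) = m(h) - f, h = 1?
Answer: -286250716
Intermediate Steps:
S = 105/17 (S = 7 + 98/(-119) = 7 + 98*(-1/119) = 7 - 14/17 = 105/17 ≈ 6.1765)
N(f, V) = -13 - f (N(f, V) = -13/1 - f = -13*1 - f = -13 - f)
(48470 + N(-192, S))*(42808 - 48692) = (48470 + (-13 - 1*(-192)))*(42808 - 48692) = (48470 + (-13 + 192))*(-5884) = (48470 + 179)*(-5884) = 48649*(-5884) = -286250716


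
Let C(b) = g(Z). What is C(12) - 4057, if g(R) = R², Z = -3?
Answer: -4048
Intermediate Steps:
C(b) = 9 (C(b) = (-3)² = 9)
C(12) - 4057 = 9 - 4057 = -4048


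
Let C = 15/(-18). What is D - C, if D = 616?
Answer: 3701/6 ≈ 616.83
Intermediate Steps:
C = -5/6 (C = -1/18*15 = -5/6 ≈ -0.83333)
D - C = 616 - 1*(-5/6) = 616 + 5/6 = 3701/6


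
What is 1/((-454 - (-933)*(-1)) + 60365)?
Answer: 1/58978 ≈ 1.6955e-5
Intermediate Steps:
1/((-454 - (-933)*(-1)) + 60365) = 1/((-454 - 1*933) + 60365) = 1/((-454 - 933) + 60365) = 1/(-1387 + 60365) = 1/58978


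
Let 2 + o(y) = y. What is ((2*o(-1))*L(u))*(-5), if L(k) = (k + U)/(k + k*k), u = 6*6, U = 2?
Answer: 95/111 ≈ 0.85586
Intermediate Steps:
o(y) = -2 + y
u = 36
L(k) = (2 + k)/(k + k²) (L(k) = (k + 2)/(k + k*k) = (2 + k)/(k + k²))
((2*o(-1))*L(u))*(-5) = ((2*(-2 - 1))*((2 + 36)/(36*(1 + 36))))*(-5) = ((2*(-3))*((1/36)*38/37))*(-5) = -38/(6*37)*(-5) = -6*19/666*(-5) = -19/111*(-5) = 95/111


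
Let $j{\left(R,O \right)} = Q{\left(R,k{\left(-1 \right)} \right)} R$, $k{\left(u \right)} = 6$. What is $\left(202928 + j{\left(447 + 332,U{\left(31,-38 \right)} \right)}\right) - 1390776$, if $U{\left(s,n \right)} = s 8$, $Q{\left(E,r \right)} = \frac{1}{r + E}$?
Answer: $- \frac{932459901}{785} \approx -1.1878 \cdot 10^{6}$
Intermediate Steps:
$Q{\left(E,r \right)} = \frac{1}{E + r}$
$U{\left(s,n \right)} = 8 s$
$j{\left(R,O \right)} = \frac{R}{6 + R}$ ($j{\left(R,O \right)} = \frac{R}{R + 6} = \frac{R}{6 + R}$)
$\left(202928 + j{\left(447 + 332,U{\left(31,-38 \right)} \right)}\right) - 1390776 = \left(202928 + \frac{447 + 332}{6 + \left(447 + 332\right)}\right) - 1390776 = \left(202928 + \frac{779}{6 + 779}\right) - 1390776 = \left(202928 + \frac{779}{785}\right) - 1390776 = \frac{159299259}{785} - 1390776 = - \frac{932459901}{785}$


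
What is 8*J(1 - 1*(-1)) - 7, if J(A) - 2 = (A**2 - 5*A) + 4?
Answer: -7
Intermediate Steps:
J(A) = 6 + A**2 - 5*A (J(A) = 2 + ((A**2 - 5*A) + 4) = 2 + (4 + A**2 - 5*A) = 6 + A**2 - 5*A)
8*J(1 - 1*(-1)) - 7 = 8*(6 + (1 - 1*(-1))**2 - 5*(1 - 1*(-1))) - 7 = 8*(6 + (1 + 1)**2 - 5*(1 + 1)) - 7 = 8*(6 + 2**2 - 5*2) - 7 = 8*(6 + 4 - 10) - 7 = 8*0 - 7 = 0 - 7 = -7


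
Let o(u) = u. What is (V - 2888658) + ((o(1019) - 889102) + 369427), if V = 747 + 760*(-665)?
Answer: -3911967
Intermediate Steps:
V = -504653 (V = 747 - 505400 = -504653)
(V - 2888658) + ((o(1019) - 889102) + 369427) = (-504653 - 2888658) + ((1019 - 889102) + 369427) = -3393311 + (-888083 + 369427) = -3393311 - 518656 = -3911967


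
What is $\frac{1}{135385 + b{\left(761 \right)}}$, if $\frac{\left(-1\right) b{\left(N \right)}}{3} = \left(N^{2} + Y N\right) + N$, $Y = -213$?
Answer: $- \frac{1}{1117982} \approx -8.9447 \cdot 10^{-7}$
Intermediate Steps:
$b{\left(N \right)} = - 3 N^{2} + 636 N$ ($b{\left(N \right)} = - 3 \left(\left(N^{2} - 213 N\right) + N\right) = - 3 \left(N^{2} - 212 N\right) = - 3 N^{2} + 636 N$)
$\frac{1}{135385 + b{\left(761 \right)}} = \frac{1}{135385 + 3 \cdot 761 \left(212 - 761\right)} = \frac{1}{135385 + 3 \cdot 761 \left(-549\right)} = \frac{1}{135385 - 1253367} = \frac{1}{-1117982} = - \frac{1}{1117982}$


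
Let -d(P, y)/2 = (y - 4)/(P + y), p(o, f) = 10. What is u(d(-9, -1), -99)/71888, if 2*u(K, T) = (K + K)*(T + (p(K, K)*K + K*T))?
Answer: 5/35944 ≈ 0.00013911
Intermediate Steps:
d(P, y) = -2*(-4 + y)/(P + y) (d(P, y) = -2*(y - 4)/(P + y) = -2*(-4 + y)/(P + y))
u(K, T) = K*(T + 10*K + K*T) (u(K, T) = ((K + K)*(T + (10*K + K*T)))/2 = ((2*K)*(T + 10*K + K*T))/2 = (2*K*(T + 10*K + K*T))/2 = K*(T + 10*K + K*T))
u(d(-9, -1), -99)/71888 = ((2*(4 - 1*(-1))/(-9 - 1))*(-99 + 10*(2*(4 - 1*(-1))/(-9 - 1)) + (2*(4 - 1*(-1))/(-9 - 1))*(-99)))/71888 = ((2*(4 + 1)/(-10))*(-99 + 10*(2*(4 + 1)/(-10)) + (2*(4 + 1)/(-10))*(-99)))*(1/71888) = ((2*(-1/10)*5)*(-99 + 10*(2*(-1/10)*5) + (2*(-1/10)*5)*(-99)))*(1/71888) = -(-99 + 10*(-1) - 1*(-99))*(1/71888) = -(-99 - 10 + 99)*(1/71888) = -1*(-10)*(1/71888) = 10*(1/71888) = 5/35944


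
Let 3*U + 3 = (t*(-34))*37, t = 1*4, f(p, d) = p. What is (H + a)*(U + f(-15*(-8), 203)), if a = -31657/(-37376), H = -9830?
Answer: 572491809175/37376 ≈ 1.5317e+7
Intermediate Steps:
a = 31657/37376 (a = -31657*(-1/37376) = 31657/37376 ≈ 0.84699)
t = 4
U = -5035/3 (U = -1 + ((4*(-34))*37)/3 = -1 + (-136*37)/3 = -1 + (1/3)*(-5032) = -1 - 5032/3 = -5035/3 ≈ -1678.3)
(H + a)*(U + f(-15*(-8), 203)) = (-9830 + 31657/37376)*(-5035/3 - 15*(-8)) = -367374423*(-5035/3 + 120)/37376 = -367374423/37376*(-4675/3) = 572491809175/37376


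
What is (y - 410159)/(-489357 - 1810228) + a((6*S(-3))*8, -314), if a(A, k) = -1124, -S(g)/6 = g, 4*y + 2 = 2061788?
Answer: -1033935531/919834 ≈ -1124.0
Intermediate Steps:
y = 1030893/2 (y = -½ + (¼)*2061788 = -½ + 515447 = 1030893/2 ≈ 5.1545e+5)
S(g) = -6*g
(y - 410159)/(-489357 - 1810228) + a((6*S(-3))*8, -314) = (1030893/2 - 410159)/(-489357 - 1810228) - 1124 = (210575/2)/(-2299585) - 1124 = (210575/2)*(-1/2299585) - 1124 = -42115/919834 - 1124 = -1033935531/919834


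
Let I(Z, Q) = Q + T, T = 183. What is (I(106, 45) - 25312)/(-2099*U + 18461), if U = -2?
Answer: -25084/22659 ≈ -1.1070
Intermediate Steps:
I(Z, Q) = 183 + Q (I(Z, Q) = Q + 183 = 183 + Q)
(I(106, 45) - 25312)/(-2099*U + 18461) = ((183 + 45) - 25312)/(-2099*(-2) + 18461) = (228 - 25312)/(4198 + 18461) = -25084/22659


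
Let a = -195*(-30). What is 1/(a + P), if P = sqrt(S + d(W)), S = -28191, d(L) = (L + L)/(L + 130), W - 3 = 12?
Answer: 18850/110363337 - I*sqrt(292697)/110363337 ≈ 0.0001708 - 4.9021e-6*I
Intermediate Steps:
W = 15 (W = 3 + 12 = 15)
d(L) = 2*L/(130 + L) (d(L) = (2*L)/(130 + L) = 2*L/(130 + L))
a = 5850
P = 9*I*sqrt(292697)/29 (P = sqrt(-28191 + 2*15/(130 + 15)) = sqrt(-28191 + 2*15/145) = sqrt(-28191 + 2*15*(1/145)) = sqrt(-28191 + 6/29) = sqrt(-817533/29) = 9*I*sqrt(292697)/29 ≈ 167.9*I)
1/(a + P) = 1/(5850 + 9*I*sqrt(292697)/29)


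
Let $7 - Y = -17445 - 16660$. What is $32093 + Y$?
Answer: $66205$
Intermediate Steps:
$Y = 34112$ ($Y = 7 - \left(-17445 - 16660\right) = 7 - -34105 = 7 + 34105 = 34112$)
$32093 + Y = 32093 + 34112 = 66205$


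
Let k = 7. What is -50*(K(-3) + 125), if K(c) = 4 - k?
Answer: -6100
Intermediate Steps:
K(c) = -3 (K(c) = 4 - 1*7 = 4 - 7 = -3)
-50*(K(-3) + 125) = -50*(-3 + 125) = -50*122 = -6100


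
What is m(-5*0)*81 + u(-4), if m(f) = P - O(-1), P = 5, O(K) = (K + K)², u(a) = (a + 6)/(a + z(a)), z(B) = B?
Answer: 323/4 ≈ 80.750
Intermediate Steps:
u(a) = (6 + a)/(2*a) (u(a) = (a + 6)/(a + a) = (6 + a)/((2*a)) = (6 + a)*(1/(2*a)) = (6 + a)/(2*a))
O(K) = 4*K² (O(K) = (2*K)² = 4*K²)
m(f) = 1 (m(f) = 5 - 4*(-1)² = 5 - 4 = 1)
m(-5*0)*81 + u(-4) = 1*81 + (½)*(6 - 4)/(-4) = 81 + (½)*(-¼)*2 = 81 - ¼ = 323/4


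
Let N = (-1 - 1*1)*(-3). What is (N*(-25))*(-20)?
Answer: 3000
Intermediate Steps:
N = 6 (N = (-1 - 1)*(-3) = -2*(-3) = 6)
(N*(-25))*(-20) = (6*(-25))*(-20) = -150*(-20) = 3000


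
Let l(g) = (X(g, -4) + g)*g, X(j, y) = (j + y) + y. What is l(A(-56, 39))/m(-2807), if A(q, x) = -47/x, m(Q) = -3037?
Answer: -19082/4619277 ≈ -0.0041310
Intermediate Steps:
X(j, y) = j + 2*y
l(g) = g*(-8 + 2*g) (l(g) = ((g + 2*(-4)) + g)*g = ((g - 8) + g)*g = ((-8 + g) + g)*g = (-8 + 2*g)*g = g*(-8 + 2*g))
l(A(-56, 39))/m(-2807) = (2*(-47/39)*(-4 - 47/39))/(-3037) = (2*(-47*1/39)*(-4 - 47*1/39))*(-1/3037) = (2*(-47/39)*(-4 - 47/39))*(-1/3037) = (2*(-47/39)*(-203/39))*(-1/3037) = (19082/1521)*(-1/3037) = -19082/4619277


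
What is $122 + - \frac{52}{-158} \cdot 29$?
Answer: $\frac{10392}{79} \approx 131.54$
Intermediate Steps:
$122 + - \frac{52}{-158} \cdot 29 = 122 + \left(-52\right) \left(- \frac{1}{158}\right) 29 = 122 + \frac{26}{79} \cdot 29 = 122 + \frac{754}{79} = \frac{10392}{79}$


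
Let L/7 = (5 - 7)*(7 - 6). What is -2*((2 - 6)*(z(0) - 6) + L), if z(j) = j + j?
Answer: -20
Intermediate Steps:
z(j) = 2*j
L = -14 (L = 7*((5 - 7)*(7 - 6)) = 7*(-2*1) = 7*(-2) = -14)
-2*((2 - 6)*(z(0) - 6) + L) = -2*((2 - 6)*(2*0 - 6) - 14) = -2*(-4*(0 - 6) - 14) = -2*(-4*(-6) - 14) = -2*(24 - 14) = -2*10 = -20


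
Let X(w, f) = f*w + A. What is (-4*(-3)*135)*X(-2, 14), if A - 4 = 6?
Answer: -29160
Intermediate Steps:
A = 10 (A = 4 + 6 = 10)
X(w, f) = 10 + f*w (X(w, f) = f*w + 10 = 10 + f*w)
(-4*(-3)*135)*X(-2, 14) = (-4*(-3)*135)*(10 + 14*(-2)) = (12*135)*(10 - 28) = 1620*(-18) = -29160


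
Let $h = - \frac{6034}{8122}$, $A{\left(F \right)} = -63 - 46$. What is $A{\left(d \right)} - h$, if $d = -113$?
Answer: $- \frac{439632}{4061} \approx -108.26$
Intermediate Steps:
$A{\left(F \right)} = -109$
$h = - \frac{3017}{4061}$ ($h = \left(-6034\right) \frac{1}{8122} = - \frac{3017}{4061} \approx -0.74292$)
$A{\left(d \right)} - h = -109 - - \frac{3017}{4061} = -109 + \frac{3017}{4061} = - \frac{439632}{4061}$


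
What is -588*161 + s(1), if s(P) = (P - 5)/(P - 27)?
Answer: -1230682/13 ≈ -94668.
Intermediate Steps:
s(P) = (-5 + P)/(-27 + P)
-588*161 + s(1) = -588*161 + (-5 + 1)/(-27 + 1) = -94668 - 4/(-26) = -94668 - 1/26*(-4) = -94668 + 2/13 = -1230682/13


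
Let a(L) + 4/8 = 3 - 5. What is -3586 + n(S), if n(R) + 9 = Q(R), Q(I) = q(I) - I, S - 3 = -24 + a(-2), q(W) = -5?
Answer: -7153/2 ≈ -3576.5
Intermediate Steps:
a(L) = -5/2 (a(L) = -½ + (3 - 5) = -½ - 2 = -5/2)
S = -47/2 (S = 3 + (-24 - 5/2) = 3 - 53/2 = -47/2 ≈ -23.500)
Q(I) = -5 - I
n(R) = -14 - R (n(R) = -9 + (-5 - R) = -14 - R)
-3586 + n(S) = -3586 + (-14 - 1*(-47/2)) = -3586 + (-14 + 47/2) = -3586 + 19/2 = -7153/2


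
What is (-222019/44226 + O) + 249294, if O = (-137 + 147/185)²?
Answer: 57916186990247/216233550 ≈ 2.6784e+5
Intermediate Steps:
O = 634939204/34225 (O = (-137 + 147*(1/185))² = (-137 + 147/185)² = (-25198/185)² = 634939204/34225 ≈ 18552.)
(-222019/44226 + O) + 249294 = (-222019/44226 + 634939204/34225) + 249294 = (-222019*1/44226 + 634939204/34225) + 249294 = (-31717/6318 + 634939204/34225) + 249294 = 4010460376547/216233550 + 249294 = 57916186990247/216233550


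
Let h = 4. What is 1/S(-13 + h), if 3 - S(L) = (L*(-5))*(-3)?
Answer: 1/138 ≈ 0.0072464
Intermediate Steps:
S(L) = 3 - 15*L (S(L) = 3 - L*(-5)*(-3) = 3 - (-5*L)*(-3) = 3 - 15*L)
1/S(-13 + h) = 1/(3 - 15*(-13 + 4)) = 1/(3 - 15*(-9)) = 1/(3 + 135) = 1/138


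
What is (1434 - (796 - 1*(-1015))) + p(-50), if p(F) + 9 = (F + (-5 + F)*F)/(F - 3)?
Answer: -23158/53 ≈ -436.94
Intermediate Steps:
p(F) = -9 + (F + F*(-5 + F))/(-3 + F) (p(F) = -9 + (F + (-5 + F)*F)/(F - 3) = -9 + (F + F*(-5 + F))/(-3 + F))
(1434 - (796 - 1*(-1015))) + p(-50) = (1434 - (796 - 1*(-1015))) + (27 + (-50)² - 13*(-50))/(-3 - 50) = (1434 - (796 + 1015)) + (27 + 2500 + 650)/(-53) = (1434 - 1*1811) - 1/53*3177 = (1434 - 1811) - 3177/53 = -377 - 3177/53 = -23158/53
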